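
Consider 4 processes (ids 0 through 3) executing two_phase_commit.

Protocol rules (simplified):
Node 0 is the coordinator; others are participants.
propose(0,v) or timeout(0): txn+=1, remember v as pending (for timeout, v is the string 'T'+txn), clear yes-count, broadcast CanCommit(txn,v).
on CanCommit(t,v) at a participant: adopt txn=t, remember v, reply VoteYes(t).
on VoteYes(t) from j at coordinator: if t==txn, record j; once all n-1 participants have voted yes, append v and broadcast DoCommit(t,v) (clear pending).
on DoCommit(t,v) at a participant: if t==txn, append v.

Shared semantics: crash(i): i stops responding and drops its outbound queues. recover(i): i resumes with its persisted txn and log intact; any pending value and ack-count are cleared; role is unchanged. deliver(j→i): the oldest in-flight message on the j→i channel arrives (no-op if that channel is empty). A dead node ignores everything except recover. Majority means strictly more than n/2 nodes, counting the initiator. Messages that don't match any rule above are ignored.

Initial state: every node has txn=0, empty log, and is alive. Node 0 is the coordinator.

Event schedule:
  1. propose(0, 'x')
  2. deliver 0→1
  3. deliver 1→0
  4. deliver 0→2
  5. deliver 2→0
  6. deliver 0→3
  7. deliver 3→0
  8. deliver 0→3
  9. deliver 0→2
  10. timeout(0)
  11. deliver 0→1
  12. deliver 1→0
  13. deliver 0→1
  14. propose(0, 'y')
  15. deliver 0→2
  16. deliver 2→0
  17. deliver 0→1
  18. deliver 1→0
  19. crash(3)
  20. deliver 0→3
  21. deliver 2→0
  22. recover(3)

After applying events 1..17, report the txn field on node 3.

1

step 1 propose(0,'x'): 0={coor,t=1,log=-}
step 2 deliver 0→1: 1={part,t=1,log=-}
step 3 deliver 1→0: —
step 4 deliver 0→2: 2={part,t=1,log=-}
step 5 deliver 2→0: —
step 6 deliver 0→3: 3={part,t=1,log=-}
step 7 deliver 3→0: 0={coor,t=1,log=x}
step 8 deliver 0→3: 3={part,t=1,log=x}
step 9 deliver 0→2: 2={part,t=1,log=x}
step 10 timeout(0): 0={coor,t=2,log=x}
step 11 deliver 0→1: 1={part,t=1,log=x}
step 12 deliver 1→0: —
step 13 deliver 0→1: 1={part,t=2,log=x}
step 14 propose(0,'y'): 0={coor,t=3,log=x}
step 15 deliver 0→2: 2={part,t=2,log=x}
step 16 deliver 2→0: —
step 17 deliver 0→1: 1={part,t=3,log=x}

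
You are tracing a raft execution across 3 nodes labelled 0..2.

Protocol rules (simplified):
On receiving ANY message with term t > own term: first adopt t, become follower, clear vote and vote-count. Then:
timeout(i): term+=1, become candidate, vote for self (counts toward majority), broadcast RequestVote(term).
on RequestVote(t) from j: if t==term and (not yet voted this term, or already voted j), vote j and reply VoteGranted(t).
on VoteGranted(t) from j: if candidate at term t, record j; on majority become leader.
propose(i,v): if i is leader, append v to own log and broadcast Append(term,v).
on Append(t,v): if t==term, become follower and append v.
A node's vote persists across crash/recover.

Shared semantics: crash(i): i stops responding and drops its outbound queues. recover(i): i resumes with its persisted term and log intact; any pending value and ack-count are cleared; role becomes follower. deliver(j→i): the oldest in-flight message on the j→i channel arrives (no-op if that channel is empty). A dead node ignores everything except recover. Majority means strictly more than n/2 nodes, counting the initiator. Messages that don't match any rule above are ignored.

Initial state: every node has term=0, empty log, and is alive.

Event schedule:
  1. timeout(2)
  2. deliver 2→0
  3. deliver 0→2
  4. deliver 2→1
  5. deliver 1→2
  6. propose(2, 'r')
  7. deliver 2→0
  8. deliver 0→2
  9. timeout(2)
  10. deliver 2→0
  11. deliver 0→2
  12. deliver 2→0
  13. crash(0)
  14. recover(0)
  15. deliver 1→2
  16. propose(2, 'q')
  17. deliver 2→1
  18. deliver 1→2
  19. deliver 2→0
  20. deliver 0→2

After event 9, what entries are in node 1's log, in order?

e1 timeout(2): 2[cand,t=1,-]
e2 deliver 2→0: 0[foll,t=1,-]
e3 deliver 0→2: 2[lead,t=1,-]
e4 deliver 2→1: 1[foll,t=1,-]
e5 deliver 1→2: ·
e6 propose(2,'r'): 2[lead,t=1,r]
e7 deliver 2→0: 0[foll,t=1,r]
e8 deliver 0→2: ·
e9 timeout(2): 2[cand,t=2,r]

empty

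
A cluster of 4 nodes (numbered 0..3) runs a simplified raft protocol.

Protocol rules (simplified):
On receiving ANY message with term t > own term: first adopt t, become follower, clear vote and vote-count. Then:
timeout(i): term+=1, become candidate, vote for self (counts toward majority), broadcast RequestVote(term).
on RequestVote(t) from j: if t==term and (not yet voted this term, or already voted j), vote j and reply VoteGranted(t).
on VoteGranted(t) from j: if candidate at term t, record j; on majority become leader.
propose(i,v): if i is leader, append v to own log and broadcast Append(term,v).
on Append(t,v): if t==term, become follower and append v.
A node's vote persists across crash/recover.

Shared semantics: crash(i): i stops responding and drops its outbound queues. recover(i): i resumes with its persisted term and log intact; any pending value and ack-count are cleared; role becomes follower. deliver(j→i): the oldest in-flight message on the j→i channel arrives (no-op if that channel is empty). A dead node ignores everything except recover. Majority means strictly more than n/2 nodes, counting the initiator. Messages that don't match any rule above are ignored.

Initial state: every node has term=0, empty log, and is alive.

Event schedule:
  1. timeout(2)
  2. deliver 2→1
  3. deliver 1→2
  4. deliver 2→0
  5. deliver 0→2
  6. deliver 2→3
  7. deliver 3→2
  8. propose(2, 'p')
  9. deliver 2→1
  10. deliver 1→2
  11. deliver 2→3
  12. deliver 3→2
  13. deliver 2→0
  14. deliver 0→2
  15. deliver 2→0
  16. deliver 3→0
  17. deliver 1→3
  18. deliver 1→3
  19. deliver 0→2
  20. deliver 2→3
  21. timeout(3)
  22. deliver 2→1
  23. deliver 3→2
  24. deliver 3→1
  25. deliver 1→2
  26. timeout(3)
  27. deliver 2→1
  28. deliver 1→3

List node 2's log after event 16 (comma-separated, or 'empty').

p

[1] timeout(2) → N2(cand t1 [-])
[2] deliver 2→1 → N1(foll t1 [-])
[3] deliver 1→2 → ∅
[4] deliver 2→0 → N0(foll t1 [-])
[5] deliver 0→2 → N2(lead t1 [-])
[6] deliver 2→3 → N3(foll t1 [-])
[7] deliver 3→2 → ∅
[8] propose(2,'p') → N2(lead t1 [p])
[9] deliver 2→1 → N1(foll t1 [p])
[10] deliver 1→2 → ∅
[11] deliver 2→3 → N3(foll t1 [p])
[12] deliver 3→2 → ∅
[13] deliver 2→0 → N0(foll t1 [p])
[14] deliver 0→2 → ∅
[15] deliver 2→0 → ∅
[16] deliver 3→0 → ∅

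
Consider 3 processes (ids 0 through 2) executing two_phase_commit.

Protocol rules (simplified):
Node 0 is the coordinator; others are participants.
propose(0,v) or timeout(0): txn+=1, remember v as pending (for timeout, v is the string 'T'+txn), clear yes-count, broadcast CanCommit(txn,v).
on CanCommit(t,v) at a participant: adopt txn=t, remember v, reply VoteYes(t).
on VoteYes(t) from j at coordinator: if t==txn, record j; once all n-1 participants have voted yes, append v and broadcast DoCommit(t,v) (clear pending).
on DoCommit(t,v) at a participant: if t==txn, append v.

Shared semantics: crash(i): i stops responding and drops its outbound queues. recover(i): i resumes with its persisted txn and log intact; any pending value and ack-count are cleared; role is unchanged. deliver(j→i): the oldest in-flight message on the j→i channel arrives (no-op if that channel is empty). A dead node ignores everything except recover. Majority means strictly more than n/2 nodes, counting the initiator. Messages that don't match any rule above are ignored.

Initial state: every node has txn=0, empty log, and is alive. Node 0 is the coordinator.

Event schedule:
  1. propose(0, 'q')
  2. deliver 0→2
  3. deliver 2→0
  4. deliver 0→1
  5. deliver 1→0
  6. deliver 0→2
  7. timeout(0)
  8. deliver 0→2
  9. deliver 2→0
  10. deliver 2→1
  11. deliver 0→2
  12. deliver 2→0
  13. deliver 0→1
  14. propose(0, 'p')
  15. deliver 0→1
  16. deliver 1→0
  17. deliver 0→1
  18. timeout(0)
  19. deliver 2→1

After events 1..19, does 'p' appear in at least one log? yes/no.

1. propose(0,'q'):  <0:coor t1 ->
2. deliver 0→2:  <2:part t1 ->
3. deliver 2→0:  nop
4. deliver 0→1:  <1:part t1 ->
5. deliver 1→0:  <0:coor t1 q>
6. deliver 0→2:  <2:part t1 q>
7. timeout(0):  <0:coor t2 q>
8. deliver 0→2:  <2:part t2 q>
9. deliver 2→0:  nop
10. deliver 2→1:  nop
11. deliver 0→2:  nop
12. deliver 2→0:  nop
13. deliver 0→1:  <1:part t1 q>
14. propose(0,'p'):  <0:coor t3 q>
15. deliver 0→1:  <1:part t2 q>
16. deliver 1→0:  nop
17. deliver 0→1:  <1:part t3 q>
18. timeout(0):  <0:coor t4 q>
19. deliver 2→1:  nop

no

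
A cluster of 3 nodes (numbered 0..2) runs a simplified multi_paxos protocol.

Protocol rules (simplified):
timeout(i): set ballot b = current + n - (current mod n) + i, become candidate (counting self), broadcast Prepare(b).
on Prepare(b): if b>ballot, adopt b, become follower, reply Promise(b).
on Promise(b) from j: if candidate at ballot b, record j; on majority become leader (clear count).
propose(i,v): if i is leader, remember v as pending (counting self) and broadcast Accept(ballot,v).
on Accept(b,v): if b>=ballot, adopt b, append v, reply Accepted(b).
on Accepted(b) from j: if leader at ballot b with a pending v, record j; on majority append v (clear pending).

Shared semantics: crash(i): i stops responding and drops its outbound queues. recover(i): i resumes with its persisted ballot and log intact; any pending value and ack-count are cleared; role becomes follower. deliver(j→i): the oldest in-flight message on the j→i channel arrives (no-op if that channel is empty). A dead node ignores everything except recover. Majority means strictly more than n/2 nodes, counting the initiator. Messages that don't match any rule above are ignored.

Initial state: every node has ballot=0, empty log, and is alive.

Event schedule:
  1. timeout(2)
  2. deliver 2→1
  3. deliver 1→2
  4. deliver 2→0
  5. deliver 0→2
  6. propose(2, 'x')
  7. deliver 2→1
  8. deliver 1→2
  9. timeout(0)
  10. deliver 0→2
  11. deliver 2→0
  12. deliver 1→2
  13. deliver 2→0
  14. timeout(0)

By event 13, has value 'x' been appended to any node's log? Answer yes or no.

yes

e1 timeout(2): 2[cand,b=5,-]
e2 deliver 2→1: 1[foll,b=5,-]
e3 deliver 1→2: 2[lead,b=5,-]
e4 deliver 2→0: 0[foll,b=5,-]
e5 deliver 0→2: ·
e6 propose(2,'x'): ·
e7 deliver 2→1: 1[foll,b=5,x]
e8 deliver 1→2: 2[lead,b=5,x]
e9 timeout(0): 0[cand,b=6,-]
e10 deliver 0→2: 2[foll,b=6,x]
e11 deliver 2→0: ·
e12 deliver 1→2: ·
e13 deliver 2→0: 0[lead,b=6,-]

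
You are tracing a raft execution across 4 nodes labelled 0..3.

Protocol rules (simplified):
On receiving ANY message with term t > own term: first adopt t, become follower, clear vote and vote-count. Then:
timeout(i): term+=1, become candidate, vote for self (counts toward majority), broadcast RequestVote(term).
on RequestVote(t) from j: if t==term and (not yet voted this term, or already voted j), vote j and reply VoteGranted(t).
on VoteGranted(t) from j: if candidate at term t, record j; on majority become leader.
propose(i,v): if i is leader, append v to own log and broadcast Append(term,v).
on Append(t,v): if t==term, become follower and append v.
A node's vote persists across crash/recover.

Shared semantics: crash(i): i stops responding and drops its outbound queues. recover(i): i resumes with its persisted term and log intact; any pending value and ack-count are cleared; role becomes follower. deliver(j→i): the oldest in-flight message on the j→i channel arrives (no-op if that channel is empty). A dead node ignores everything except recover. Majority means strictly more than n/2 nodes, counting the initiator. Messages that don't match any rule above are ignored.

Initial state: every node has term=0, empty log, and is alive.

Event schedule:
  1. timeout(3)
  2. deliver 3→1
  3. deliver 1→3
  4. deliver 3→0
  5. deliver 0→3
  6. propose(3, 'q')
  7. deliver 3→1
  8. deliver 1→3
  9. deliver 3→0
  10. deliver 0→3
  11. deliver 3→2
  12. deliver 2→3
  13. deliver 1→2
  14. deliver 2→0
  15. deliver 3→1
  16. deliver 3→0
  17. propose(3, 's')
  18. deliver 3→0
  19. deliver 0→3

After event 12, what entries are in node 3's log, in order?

q

step 1 timeout(3): 3={cand,t=1,log=-}
step 2 deliver 3→1: 1={foll,t=1,log=-}
step 3 deliver 1→3: —
step 4 deliver 3→0: 0={foll,t=1,log=-}
step 5 deliver 0→3: 3={lead,t=1,log=-}
step 6 propose(3,'q'): 3={lead,t=1,log=q}
step 7 deliver 3→1: 1={foll,t=1,log=q}
step 8 deliver 1→3: —
step 9 deliver 3→0: 0={foll,t=1,log=q}
step 10 deliver 0→3: —
step 11 deliver 3→2: 2={foll,t=1,log=-}
step 12 deliver 2→3: —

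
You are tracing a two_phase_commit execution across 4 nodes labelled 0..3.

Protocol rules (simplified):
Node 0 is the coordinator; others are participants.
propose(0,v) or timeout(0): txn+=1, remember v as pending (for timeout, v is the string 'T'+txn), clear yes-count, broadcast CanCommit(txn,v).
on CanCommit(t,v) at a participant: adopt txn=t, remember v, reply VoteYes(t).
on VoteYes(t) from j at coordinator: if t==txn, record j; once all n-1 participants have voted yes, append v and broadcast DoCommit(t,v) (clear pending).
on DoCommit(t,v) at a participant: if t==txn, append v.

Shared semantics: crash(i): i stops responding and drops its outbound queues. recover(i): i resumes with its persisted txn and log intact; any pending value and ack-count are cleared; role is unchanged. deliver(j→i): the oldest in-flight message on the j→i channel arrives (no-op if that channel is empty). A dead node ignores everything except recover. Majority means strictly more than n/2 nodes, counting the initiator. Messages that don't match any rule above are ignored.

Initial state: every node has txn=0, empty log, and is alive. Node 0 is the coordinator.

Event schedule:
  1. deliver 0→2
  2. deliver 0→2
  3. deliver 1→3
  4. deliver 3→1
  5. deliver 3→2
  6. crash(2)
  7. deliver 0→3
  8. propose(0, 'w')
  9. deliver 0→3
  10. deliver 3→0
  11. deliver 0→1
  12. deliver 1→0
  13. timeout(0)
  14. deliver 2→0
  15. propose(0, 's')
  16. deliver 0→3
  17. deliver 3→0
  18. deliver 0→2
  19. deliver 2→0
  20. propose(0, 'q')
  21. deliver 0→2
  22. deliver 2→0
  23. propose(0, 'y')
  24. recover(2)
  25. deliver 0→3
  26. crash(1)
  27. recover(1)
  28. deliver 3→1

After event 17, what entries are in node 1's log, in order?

1. deliver 0→2:  nop
2. deliver 0→2:  nop
3. deliver 1→3:  nop
4. deliver 3→1:  nop
5. deliver 3→2:  nop
6. crash(2):  <2:✗part t0 ->
7. deliver 0→3:  nop
8. propose(0,'w'):  <0:coor t1 ->
9. deliver 0→3:  <3:part t1 ->
10. deliver 3→0:  nop
11. deliver 0→1:  <1:part t1 ->
12. deliver 1→0:  nop
13. timeout(0):  <0:coor t2 ->
14. deliver 2→0:  nop
15. propose(0,'s'):  <0:coor t3 ->
16. deliver 0→3:  <3:part t2 ->
17. deliver 3→0:  nop

empty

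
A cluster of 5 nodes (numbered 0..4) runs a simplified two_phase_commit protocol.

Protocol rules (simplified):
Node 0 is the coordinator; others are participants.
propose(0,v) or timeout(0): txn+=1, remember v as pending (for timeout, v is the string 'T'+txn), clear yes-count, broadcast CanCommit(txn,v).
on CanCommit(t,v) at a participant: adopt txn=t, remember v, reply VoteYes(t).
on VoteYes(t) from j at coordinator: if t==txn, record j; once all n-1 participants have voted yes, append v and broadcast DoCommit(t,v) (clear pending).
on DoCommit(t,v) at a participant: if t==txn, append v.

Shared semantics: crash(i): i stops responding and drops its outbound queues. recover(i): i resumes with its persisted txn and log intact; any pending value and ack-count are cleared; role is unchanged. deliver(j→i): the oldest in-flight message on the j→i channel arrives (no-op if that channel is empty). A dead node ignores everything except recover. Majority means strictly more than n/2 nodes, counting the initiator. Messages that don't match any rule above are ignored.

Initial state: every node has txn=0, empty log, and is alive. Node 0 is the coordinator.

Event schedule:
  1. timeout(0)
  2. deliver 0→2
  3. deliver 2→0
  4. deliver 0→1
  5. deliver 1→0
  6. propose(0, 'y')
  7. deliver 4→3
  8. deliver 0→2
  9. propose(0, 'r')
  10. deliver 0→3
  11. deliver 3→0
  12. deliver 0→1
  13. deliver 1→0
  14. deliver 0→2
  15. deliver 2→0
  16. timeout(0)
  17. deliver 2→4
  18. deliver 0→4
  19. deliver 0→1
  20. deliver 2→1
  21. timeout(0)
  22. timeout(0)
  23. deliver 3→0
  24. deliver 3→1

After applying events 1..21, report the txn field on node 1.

3

after 1 — timeout(0): n0:coor/t1/[-]
after 2 — deliver 0→2: n2:part/t1/[-]
after 3 — deliver 2→0: ·
after 4 — deliver 0→1: n1:part/t1/[-]
after 5 — deliver 1→0: ·
after 6 — propose(0,'y'): n0:coor/t2/[-]
after 7 — deliver 4→3: ·
after 8 — deliver 0→2: n2:part/t2/[-]
after 9 — propose(0,'r'): n0:coor/t3/[-]
after 10 — deliver 0→3: n3:part/t1/[-]
after 11 — deliver 3→0: ·
after 12 — deliver 0→1: n1:part/t2/[-]
after 13 — deliver 1→0: ·
after 14 — deliver 0→2: n2:part/t3/[-]
after 15 — deliver 2→0: ·
after 16 — timeout(0): n0:coor/t4/[-]
after 17 — deliver 2→4: ·
after 18 — deliver 0→4: n4:part/t1/[-]
after 19 — deliver 0→1: n1:part/t3/[-]
after 20 — deliver 2→1: ·
after 21 — timeout(0): n0:coor/t5/[-]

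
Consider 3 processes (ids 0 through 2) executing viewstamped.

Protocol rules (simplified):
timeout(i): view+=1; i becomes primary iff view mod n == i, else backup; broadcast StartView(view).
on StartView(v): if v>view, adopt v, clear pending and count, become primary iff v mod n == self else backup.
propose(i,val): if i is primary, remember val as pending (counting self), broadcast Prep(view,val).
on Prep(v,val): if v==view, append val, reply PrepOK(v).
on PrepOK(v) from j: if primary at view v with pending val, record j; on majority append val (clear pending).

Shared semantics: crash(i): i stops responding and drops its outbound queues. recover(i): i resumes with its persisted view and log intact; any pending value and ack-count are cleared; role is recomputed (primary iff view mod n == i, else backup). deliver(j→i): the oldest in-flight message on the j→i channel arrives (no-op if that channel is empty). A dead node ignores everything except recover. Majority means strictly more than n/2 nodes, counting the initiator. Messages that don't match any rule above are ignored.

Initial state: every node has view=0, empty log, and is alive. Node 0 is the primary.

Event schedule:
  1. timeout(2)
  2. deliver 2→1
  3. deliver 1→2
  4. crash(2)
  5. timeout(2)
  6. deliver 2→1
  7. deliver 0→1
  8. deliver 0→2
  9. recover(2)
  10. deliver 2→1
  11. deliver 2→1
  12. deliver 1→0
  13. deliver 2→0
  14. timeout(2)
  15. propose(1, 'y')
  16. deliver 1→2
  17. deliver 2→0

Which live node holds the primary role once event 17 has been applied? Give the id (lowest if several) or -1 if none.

e1 timeout(2): 2[back,v=1,-]
e2 deliver 2→1: 1[prim,v=1,-]
e3 deliver 1→2: ·
e4 crash(2): 2[✗back,v=1,-]
e5 timeout(2): ·
e6 deliver 2→1: ·
e7 deliver 0→1: ·
e8 deliver 0→2: ·
e9 recover(2): 2[back,v=1,-]
e10 deliver 2→1: ·
e11 deliver 2→1: ·
e12 deliver 1→0: ·
e13 deliver 2→0: ·
e14 timeout(2): 2[prim,v=2,-]
e15 propose(1,'y'): ·
e16 deliver 1→2: ·
e17 deliver 2→0: 0[back,v=2,-]

1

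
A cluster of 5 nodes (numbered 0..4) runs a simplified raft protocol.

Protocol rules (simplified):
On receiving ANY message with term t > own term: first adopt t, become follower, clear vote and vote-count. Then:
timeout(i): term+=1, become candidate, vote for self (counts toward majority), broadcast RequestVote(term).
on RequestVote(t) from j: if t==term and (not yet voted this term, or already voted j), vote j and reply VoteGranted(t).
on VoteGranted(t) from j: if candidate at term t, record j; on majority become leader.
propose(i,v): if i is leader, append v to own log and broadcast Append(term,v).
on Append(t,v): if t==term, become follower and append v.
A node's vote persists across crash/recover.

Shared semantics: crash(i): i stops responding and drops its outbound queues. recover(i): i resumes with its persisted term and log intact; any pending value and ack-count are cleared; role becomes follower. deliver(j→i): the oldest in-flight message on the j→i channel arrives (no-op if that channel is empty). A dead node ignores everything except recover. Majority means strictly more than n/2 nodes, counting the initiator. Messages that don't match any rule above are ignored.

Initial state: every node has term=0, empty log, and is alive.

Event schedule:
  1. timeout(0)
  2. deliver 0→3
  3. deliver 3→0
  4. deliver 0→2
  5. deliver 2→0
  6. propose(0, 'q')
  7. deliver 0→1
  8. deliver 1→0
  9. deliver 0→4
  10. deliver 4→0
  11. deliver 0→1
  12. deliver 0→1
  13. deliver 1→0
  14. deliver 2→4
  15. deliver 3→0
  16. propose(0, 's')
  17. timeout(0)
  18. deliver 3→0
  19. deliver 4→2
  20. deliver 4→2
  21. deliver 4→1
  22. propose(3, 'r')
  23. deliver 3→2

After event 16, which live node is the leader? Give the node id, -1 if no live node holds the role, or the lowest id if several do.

0

[1] timeout(0) → N0(cand t1 [-])
[2] deliver 0→3 → N3(foll t1 [-])
[3] deliver 3→0 → ∅
[4] deliver 0→2 → N2(foll t1 [-])
[5] deliver 2→0 → N0(lead t1 [-])
[6] propose(0,'q') → N0(lead t1 [q])
[7] deliver 0→1 → N1(foll t1 [-])
[8] deliver 1→0 → ∅
[9] deliver 0→4 → N4(foll t1 [-])
[10] deliver 4→0 → ∅
[11] deliver 0→1 → N1(foll t1 [q])
[12] deliver 0→1 → ∅
[13] deliver 1→0 → ∅
[14] deliver 2→4 → ∅
[15] deliver 3→0 → ∅
[16] propose(0,'s') → N0(lead t1 [q,s])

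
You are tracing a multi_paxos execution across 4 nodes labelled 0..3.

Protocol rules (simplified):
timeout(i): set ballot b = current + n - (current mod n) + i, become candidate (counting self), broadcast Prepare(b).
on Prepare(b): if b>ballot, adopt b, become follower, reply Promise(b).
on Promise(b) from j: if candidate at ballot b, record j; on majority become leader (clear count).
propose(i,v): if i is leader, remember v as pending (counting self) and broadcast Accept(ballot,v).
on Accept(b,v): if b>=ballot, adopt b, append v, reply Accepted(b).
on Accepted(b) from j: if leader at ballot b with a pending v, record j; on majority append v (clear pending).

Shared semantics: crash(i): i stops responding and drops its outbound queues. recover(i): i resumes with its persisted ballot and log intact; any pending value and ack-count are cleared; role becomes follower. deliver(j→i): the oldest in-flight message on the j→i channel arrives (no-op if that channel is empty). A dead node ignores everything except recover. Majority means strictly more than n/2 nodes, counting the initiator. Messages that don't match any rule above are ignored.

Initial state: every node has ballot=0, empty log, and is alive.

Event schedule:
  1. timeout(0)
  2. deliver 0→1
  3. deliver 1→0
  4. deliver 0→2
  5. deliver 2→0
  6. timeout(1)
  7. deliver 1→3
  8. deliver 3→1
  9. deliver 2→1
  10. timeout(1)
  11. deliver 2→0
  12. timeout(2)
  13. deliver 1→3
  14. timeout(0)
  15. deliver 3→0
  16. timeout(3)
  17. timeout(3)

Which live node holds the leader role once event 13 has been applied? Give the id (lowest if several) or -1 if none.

0

e1 timeout(0): 0[cand,b=4,-]
e2 deliver 0→1: 1[foll,b=4,-]
e3 deliver 1→0: ·
e4 deliver 0→2: 2[foll,b=4,-]
e5 deliver 2→0: 0[lead,b=4,-]
e6 timeout(1): 1[cand,b=9,-]
e7 deliver 1→3: 3[foll,b=9,-]
e8 deliver 3→1: ·
e9 deliver 2→1: ·
e10 timeout(1): 1[cand,b=13,-]
e11 deliver 2→0: ·
e12 timeout(2): 2[cand,b=10,-]
e13 deliver 1→3: 3[foll,b=13,-]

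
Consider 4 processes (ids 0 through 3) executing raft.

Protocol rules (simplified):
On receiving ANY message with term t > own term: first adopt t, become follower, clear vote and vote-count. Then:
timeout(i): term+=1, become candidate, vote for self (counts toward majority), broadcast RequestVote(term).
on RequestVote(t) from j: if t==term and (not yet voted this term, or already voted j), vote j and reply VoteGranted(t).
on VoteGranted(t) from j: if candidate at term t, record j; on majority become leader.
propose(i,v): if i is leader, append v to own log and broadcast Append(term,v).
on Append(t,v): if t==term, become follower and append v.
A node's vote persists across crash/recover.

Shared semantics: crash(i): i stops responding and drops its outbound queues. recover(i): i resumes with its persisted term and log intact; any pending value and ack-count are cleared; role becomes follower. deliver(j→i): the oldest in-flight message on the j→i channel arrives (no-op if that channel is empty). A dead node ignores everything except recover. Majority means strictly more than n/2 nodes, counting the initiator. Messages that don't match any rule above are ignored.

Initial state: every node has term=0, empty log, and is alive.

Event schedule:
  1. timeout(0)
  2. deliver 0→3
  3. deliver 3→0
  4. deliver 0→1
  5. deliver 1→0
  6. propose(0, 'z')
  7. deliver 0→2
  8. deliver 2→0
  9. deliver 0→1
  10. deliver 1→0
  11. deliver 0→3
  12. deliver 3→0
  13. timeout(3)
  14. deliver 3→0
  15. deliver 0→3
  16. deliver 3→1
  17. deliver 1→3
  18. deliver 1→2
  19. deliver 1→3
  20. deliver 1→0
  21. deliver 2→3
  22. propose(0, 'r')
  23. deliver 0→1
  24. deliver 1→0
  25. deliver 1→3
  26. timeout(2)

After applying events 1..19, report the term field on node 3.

[1] timeout(0) → N0(cand t1 [-])
[2] deliver 0→3 → N3(foll t1 [-])
[3] deliver 3→0 → ∅
[4] deliver 0→1 → N1(foll t1 [-])
[5] deliver 1→0 → N0(lead t1 [-])
[6] propose(0,'z') → N0(lead t1 [z])
[7] deliver 0→2 → N2(foll t1 [-])
[8] deliver 2→0 → ∅
[9] deliver 0→1 → N1(foll t1 [z])
[10] deliver 1→0 → ∅
[11] deliver 0→3 → N3(foll t1 [z])
[12] deliver 3→0 → ∅
[13] timeout(3) → N3(cand t2 [z])
[14] deliver 3→0 → N0(foll t2 [z])
[15] deliver 0→3 → ∅
[16] deliver 3→1 → N1(foll t2 [z])
[17] deliver 1→3 → N3(lead t2 [z])
[18] deliver 1→2 → ∅
[19] deliver 1→3 → ∅

2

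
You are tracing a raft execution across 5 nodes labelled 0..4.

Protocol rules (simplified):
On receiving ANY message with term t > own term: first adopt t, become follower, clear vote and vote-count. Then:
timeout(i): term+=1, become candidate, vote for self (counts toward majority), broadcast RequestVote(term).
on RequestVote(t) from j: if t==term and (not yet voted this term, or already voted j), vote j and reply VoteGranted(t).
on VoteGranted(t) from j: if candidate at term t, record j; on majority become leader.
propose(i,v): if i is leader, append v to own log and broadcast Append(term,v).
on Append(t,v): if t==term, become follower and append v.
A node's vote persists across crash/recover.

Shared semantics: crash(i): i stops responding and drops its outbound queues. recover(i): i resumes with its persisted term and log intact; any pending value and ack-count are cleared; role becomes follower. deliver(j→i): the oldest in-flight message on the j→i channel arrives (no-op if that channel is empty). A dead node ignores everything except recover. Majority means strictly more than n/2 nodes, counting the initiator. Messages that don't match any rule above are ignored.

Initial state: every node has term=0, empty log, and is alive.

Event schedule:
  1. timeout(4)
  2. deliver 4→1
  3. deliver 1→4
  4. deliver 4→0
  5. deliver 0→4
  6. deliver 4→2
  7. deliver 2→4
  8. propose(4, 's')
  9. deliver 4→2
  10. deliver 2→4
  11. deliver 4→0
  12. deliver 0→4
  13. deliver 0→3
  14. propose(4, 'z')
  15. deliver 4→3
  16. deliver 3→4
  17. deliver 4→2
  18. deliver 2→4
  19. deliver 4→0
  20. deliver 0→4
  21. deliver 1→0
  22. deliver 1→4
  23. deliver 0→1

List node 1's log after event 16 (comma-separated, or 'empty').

empty

after 1 — timeout(4): n4:cand/t1/[-]
after 2 — deliver 4→1: n1:foll/t1/[-]
after 3 — deliver 1→4: ·
after 4 — deliver 4→0: n0:foll/t1/[-]
after 5 — deliver 0→4: n4:lead/t1/[-]
after 6 — deliver 4→2: n2:foll/t1/[-]
after 7 — deliver 2→4: ·
after 8 — propose(4,'s'): n4:lead/t1/[s]
after 9 — deliver 4→2: n2:foll/t1/[s]
after 10 — deliver 2→4: ·
after 11 — deliver 4→0: n0:foll/t1/[s]
after 12 — deliver 0→4: ·
after 13 — deliver 0→3: ·
after 14 — propose(4,'z'): n4:lead/t1/[s,z]
after 15 — deliver 4→3: n3:foll/t1/[-]
after 16 — deliver 3→4: ·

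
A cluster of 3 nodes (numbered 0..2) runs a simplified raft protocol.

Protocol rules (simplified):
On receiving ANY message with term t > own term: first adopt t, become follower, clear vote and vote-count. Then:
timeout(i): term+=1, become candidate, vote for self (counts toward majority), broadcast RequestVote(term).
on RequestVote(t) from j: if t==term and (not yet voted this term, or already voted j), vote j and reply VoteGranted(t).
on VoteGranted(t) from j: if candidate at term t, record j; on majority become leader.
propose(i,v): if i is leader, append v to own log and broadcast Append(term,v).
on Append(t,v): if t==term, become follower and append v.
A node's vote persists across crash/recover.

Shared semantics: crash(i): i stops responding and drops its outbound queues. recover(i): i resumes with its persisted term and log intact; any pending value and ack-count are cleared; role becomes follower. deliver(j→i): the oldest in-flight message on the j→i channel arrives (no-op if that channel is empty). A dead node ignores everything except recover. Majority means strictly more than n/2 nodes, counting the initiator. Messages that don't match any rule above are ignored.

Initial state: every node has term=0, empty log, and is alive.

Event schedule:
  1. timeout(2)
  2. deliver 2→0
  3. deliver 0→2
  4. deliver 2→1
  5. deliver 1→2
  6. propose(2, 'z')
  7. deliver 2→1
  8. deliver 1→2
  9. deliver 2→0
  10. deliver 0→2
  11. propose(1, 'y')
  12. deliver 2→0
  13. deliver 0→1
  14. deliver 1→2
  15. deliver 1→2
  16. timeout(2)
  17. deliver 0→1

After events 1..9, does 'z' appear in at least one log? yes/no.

1. timeout(2):  <2:cand t1 ->
2. deliver 2→0:  <0:foll t1 ->
3. deliver 0→2:  <2:lead t1 ->
4. deliver 2→1:  <1:foll t1 ->
5. deliver 1→2:  nop
6. propose(2,'z'):  <2:lead t1 z>
7. deliver 2→1:  <1:foll t1 z>
8. deliver 1→2:  nop
9. deliver 2→0:  <0:foll t1 z>

yes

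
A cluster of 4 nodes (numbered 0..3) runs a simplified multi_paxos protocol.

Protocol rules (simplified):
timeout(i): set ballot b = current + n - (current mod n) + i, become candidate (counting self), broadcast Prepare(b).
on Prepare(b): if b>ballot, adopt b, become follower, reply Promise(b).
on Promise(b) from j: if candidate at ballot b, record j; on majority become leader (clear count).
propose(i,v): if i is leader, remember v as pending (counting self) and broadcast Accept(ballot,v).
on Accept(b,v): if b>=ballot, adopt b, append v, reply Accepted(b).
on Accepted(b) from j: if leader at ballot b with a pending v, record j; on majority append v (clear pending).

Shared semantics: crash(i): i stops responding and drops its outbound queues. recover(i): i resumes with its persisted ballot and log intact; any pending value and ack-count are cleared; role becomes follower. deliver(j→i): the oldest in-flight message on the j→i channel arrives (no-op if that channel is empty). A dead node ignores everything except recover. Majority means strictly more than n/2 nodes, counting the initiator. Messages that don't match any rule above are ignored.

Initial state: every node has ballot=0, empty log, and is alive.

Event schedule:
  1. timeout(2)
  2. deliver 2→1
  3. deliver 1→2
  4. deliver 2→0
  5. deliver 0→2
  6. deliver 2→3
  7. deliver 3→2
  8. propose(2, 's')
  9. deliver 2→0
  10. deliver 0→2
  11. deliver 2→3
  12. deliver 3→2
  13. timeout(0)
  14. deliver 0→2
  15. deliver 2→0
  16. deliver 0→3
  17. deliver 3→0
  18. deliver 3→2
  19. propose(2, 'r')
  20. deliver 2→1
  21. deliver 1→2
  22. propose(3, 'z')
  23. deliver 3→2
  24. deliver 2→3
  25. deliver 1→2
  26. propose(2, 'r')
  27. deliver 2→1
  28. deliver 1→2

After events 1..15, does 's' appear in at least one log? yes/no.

yes

step 1 timeout(2): 2={cand,b=6,log=-}
step 2 deliver 2→1: 1={foll,b=6,log=-}
step 3 deliver 1→2: —
step 4 deliver 2→0: 0={foll,b=6,log=-}
step 5 deliver 0→2: 2={lead,b=6,log=-}
step 6 deliver 2→3: 3={foll,b=6,log=-}
step 7 deliver 3→2: —
step 8 propose(2,'s'): —
step 9 deliver 2→0: 0={foll,b=6,log=s}
step 10 deliver 0→2: —
step 11 deliver 2→3: 3={foll,b=6,log=s}
step 12 deliver 3→2: 2={lead,b=6,log=s}
step 13 timeout(0): 0={cand,b=8,log=s}
step 14 deliver 0→2: 2={foll,b=8,log=s}
step 15 deliver 2→0: —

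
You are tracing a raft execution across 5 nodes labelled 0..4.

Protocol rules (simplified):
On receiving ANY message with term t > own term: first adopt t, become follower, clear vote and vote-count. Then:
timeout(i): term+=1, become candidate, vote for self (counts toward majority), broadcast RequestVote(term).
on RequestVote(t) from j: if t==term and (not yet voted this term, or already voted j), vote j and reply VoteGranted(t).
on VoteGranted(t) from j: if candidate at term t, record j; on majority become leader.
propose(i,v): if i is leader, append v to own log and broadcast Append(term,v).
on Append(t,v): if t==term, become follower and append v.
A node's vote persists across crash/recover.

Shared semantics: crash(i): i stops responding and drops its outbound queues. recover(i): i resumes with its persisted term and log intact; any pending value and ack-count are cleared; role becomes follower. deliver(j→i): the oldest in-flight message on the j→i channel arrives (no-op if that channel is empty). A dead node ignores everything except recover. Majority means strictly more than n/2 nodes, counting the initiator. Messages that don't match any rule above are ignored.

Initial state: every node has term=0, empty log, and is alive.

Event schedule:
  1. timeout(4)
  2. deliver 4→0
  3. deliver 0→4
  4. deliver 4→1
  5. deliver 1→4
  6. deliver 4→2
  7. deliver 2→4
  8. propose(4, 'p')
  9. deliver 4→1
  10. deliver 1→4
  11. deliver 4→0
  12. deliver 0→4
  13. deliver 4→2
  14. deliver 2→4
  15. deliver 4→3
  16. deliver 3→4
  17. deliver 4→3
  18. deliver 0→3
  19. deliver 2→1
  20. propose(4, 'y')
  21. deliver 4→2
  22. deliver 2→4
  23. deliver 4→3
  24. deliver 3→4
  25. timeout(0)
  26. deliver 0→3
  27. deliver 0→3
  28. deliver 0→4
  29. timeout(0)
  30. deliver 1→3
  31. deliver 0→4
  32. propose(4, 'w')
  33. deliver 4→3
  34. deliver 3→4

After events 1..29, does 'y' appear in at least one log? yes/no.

yes

step 1 timeout(4): 4={cand,t=1,log=-}
step 2 deliver 4→0: 0={foll,t=1,log=-}
step 3 deliver 0→4: —
step 4 deliver 4→1: 1={foll,t=1,log=-}
step 5 deliver 1→4: 4={lead,t=1,log=-}
step 6 deliver 4→2: 2={foll,t=1,log=-}
step 7 deliver 2→4: —
step 8 propose(4,'p'): 4={lead,t=1,log=p}
step 9 deliver 4→1: 1={foll,t=1,log=p}
step 10 deliver 1→4: —
step 11 deliver 4→0: 0={foll,t=1,log=p}
step 12 deliver 0→4: —
step 13 deliver 4→2: 2={foll,t=1,log=p}
step 14 deliver 2→4: —
step 15 deliver 4→3: 3={foll,t=1,log=-}
step 16 deliver 3→4: —
step 17 deliver 4→3: 3={foll,t=1,log=p}
step 18 deliver 0→3: —
step 19 deliver 2→1: —
step 20 propose(4,'y'): 4={lead,t=1,log=p,y}
step 21 deliver 4→2: 2={foll,t=1,log=p,y}
step 22 deliver 2→4: —
step 23 deliver 4→3: 3={foll,t=1,log=p,y}
step 24 deliver 3→4: —
step 25 timeout(0): 0={cand,t=2,log=p}
step 26 deliver 0→3: 3={foll,t=2,log=p,y}
step 27 deliver 0→3: —
step 28 deliver 0→4: 4={foll,t=2,log=p,y}
step 29 timeout(0): 0={cand,t=3,log=p}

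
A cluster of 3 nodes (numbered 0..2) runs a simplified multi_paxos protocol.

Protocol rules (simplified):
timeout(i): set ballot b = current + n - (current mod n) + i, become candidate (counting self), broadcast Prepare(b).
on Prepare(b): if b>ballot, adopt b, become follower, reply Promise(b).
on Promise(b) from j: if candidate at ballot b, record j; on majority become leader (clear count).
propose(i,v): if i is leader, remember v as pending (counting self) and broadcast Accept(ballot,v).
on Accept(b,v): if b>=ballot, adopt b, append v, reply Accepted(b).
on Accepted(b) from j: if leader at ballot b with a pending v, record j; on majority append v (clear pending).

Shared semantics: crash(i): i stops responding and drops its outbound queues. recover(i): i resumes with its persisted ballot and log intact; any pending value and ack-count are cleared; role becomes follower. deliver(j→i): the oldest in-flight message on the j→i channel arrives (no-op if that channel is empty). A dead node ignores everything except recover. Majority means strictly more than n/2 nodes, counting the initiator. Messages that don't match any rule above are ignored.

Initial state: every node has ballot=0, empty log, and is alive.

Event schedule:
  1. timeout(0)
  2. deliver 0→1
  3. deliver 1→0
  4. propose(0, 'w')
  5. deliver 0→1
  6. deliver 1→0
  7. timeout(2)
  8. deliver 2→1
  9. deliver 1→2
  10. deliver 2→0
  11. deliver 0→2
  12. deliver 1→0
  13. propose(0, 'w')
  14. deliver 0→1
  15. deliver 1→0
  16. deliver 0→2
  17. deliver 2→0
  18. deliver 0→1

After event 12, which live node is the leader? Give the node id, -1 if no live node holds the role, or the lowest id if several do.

1. timeout(0):  <0:cand b3 ->
2. deliver 0→1:  <1:foll b3 ->
3. deliver 1→0:  <0:lead b3 ->
4. propose(0,'w'):  nop
5. deliver 0→1:  <1:foll b3 w>
6. deliver 1→0:  <0:lead b3 w>
7. timeout(2):  <2:cand b5 ->
8. deliver 2→1:  <1:foll b5 w>
9. deliver 1→2:  <2:lead b5 ->
10. deliver 2→0:  <0:foll b5 w>
11. deliver 0→2:  nop
12. deliver 1→0:  nop

2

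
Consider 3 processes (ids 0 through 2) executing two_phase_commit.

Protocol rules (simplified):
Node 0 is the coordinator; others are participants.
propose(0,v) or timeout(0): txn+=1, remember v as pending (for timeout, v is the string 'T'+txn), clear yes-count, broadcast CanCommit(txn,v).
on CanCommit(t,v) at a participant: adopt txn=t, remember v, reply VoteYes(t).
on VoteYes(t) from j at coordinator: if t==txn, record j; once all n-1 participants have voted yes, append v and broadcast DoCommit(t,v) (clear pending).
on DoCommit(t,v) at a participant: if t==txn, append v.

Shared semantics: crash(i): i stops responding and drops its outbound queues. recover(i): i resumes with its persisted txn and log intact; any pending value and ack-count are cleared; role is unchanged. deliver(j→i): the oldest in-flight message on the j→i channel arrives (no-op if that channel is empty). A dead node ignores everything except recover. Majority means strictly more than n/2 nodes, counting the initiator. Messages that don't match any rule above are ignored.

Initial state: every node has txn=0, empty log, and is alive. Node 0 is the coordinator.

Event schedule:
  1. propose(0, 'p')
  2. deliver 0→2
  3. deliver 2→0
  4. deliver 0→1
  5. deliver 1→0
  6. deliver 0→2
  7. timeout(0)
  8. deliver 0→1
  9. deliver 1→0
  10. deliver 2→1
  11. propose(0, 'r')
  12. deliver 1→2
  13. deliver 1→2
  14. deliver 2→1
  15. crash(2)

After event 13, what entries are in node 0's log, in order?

p

step 1 propose(0,'p'): 0={coor,t=1,log=-}
step 2 deliver 0→2: 2={part,t=1,log=-}
step 3 deliver 2→0: —
step 4 deliver 0→1: 1={part,t=1,log=-}
step 5 deliver 1→0: 0={coor,t=1,log=p}
step 6 deliver 0→2: 2={part,t=1,log=p}
step 7 timeout(0): 0={coor,t=2,log=p}
step 8 deliver 0→1: 1={part,t=1,log=p}
step 9 deliver 1→0: —
step 10 deliver 2→1: —
step 11 propose(0,'r'): 0={coor,t=3,log=p}
step 12 deliver 1→2: —
step 13 deliver 1→2: —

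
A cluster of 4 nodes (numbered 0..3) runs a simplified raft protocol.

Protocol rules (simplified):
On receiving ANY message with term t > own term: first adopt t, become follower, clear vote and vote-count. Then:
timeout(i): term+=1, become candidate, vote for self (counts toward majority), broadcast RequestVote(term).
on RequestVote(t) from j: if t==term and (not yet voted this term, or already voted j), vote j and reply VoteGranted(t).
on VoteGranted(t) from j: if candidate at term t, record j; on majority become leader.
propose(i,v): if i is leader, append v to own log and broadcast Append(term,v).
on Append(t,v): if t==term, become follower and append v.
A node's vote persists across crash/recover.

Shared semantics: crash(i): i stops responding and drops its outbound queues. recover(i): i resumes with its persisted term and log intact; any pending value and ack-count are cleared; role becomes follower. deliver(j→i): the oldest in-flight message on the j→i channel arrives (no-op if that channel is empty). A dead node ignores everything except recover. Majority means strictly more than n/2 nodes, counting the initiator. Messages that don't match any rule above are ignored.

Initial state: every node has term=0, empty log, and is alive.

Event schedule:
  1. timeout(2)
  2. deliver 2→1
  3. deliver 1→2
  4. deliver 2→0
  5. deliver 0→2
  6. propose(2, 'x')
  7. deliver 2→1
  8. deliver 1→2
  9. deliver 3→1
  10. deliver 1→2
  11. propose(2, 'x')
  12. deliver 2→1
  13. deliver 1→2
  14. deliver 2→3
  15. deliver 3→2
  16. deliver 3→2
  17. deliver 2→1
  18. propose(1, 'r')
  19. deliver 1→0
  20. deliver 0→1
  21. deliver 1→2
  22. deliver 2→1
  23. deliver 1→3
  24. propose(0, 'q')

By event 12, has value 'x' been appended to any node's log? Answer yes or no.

yes

e1 timeout(2): 2[cand,t=1,-]
e2 deliver 2→1: 1[foll,t=1,-]
e3 deliver 1→2: ·
e4 deliver 2→0: 0[foll,t=1,-]
e5 deliver 0→2: 2[lead,t=1,-]
e6 propose(2,'x'): 2[lead,t=1,x]
e7 deliver 2→1: 1[foll,t=1,x]
e8 deliver 1→2: ·
e9 deliver 3→1: ·
e10 deliver 1→2: ·
e11 propose(2,'x'): 2[lead,t=1,x,x]
e12 deliver 2→1: 1[foll,t=1,x,x]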